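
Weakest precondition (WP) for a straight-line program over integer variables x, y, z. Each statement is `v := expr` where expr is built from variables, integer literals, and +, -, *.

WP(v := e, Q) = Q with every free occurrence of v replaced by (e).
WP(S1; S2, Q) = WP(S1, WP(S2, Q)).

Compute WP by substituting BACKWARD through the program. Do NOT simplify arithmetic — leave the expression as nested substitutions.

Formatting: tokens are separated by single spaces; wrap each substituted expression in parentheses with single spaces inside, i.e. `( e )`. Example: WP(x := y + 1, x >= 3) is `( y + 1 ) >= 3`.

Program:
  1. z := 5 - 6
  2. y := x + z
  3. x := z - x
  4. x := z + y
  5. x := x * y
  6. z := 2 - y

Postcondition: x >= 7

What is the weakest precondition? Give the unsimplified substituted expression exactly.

post: x >= 7
stmt 6: z := 2 - y  -- replace 0 occurrence(s) of z with (2 - y)
  => x >= 7
stmt 5: x := x * y  -- replace 1 occurrence(s) of x with (x * y)
  => ( x * y ) >= 7
stmt 4: x := z + y  -- replace 1 occurrence(s) of x with (z + y)
  => ( ( z + y ) * y ) >= 7
stmt 3: x := z - x  -- replace 0 occurrence(s) of x with (z - x)
  => ( ( z + y ) * y ) >= 7
stmt 2: y := x + z  -- replace 2 occurrence(s) of y with (x + z)
  => ( ( z + ( x + z ) ) * ( x + z ) ) >= 7
stmt 1: z := 5 - 6  -- replace 3 occurrence(s) of z with (5 - 6)
  => ( ( ( 5 - 6 ) + ( x + ( 5 - 6 ) ) ) * ( x + ( 5 - 6 ) ) ) >= 7

Answer: ( ( ( 5 - 6 ) + ( x + ( 5 - 6 ) ) ) * ( x + ( 5 - 6 ) ) ) >= 7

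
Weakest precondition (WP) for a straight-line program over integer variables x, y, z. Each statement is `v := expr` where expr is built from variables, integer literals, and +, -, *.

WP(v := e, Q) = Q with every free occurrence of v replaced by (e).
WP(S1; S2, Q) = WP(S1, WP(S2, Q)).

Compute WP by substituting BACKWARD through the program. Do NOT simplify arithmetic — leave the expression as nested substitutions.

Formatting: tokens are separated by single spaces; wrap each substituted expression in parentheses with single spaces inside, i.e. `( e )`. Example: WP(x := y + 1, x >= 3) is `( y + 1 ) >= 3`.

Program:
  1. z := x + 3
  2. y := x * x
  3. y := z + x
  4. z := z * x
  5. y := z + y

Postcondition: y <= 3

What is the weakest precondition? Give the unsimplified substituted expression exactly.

post: y <= 3
stmt 5: y := z + y  -- replace 1 occurrence(s) of y with (z + y)
  => ( z + y ) <= 3
stmt 4: z := z * x  -- replace 1 occurrence(s) of z with (z * x)
  => ( ( z * x ) + y ) <= 3
stmt 3: y := z + x  -- replace 1 occurrence(s) of y with (z + x)
  => ( ( z * x ) + ( z + x ) ) <= 3
stmt 2: y := x * x  -- replace 0 occurrence(s) of y with (x * x)
  => ( ( z * x ) + ( z + x ) ) <= 3
stmt 1: z := x + 3  -- replace 2 occurrence(s) of z with (x + 3)
  => ( ( ( x + 3 ) * x ) + ( ( x + 3 ) + x ) ) <= 3

Answer: ( ( ( x + 3 ) * x ) + ( ( x + 3 ) + x ) ) <= 3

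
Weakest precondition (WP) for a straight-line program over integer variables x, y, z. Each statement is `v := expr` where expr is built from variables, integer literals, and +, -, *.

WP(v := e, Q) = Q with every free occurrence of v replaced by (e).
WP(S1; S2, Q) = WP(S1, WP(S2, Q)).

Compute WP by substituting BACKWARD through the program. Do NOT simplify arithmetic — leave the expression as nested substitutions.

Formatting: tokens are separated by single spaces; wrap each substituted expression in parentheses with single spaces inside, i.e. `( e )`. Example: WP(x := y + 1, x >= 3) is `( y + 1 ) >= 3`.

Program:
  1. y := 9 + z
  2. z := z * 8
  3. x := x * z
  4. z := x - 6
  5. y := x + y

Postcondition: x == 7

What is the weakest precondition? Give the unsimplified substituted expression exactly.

Answer: ( x * ( z * 8 ) ) == 7

Derivation:
post: x == 7
stmt 5: y := x + y  -- replace 0 occurrence(s) of y with (x + y)
  => x == 7
stmt 4: z := x - 6  -- replace 0 occurrence(s) of z with (x - 6)
  => x == 7
stmt 3: x := x * z  -- replace 1 occurrence(s) of x with (x * z)
  => ( x * z ) == 7
stmt 2: z := z * 8  -- replace 1 occurrence(s) of z with (z * 8)
  => ( x * ( z * 8 ) ) == 7
stmt 1: y := 9 + z  -- replace 0 occurrence(s) of y with (9 + z)
  => ( x * ( z * 8 ) ) == 7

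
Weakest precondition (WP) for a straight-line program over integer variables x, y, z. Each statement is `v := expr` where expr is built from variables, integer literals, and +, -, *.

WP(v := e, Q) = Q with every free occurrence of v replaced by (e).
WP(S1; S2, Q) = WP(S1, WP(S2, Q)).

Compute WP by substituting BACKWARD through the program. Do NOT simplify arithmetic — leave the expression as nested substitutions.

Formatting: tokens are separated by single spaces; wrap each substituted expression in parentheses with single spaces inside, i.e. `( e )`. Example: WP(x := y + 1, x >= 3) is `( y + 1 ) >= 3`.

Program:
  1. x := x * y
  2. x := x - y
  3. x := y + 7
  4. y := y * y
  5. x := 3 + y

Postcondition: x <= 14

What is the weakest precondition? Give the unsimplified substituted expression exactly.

post: x <= 14
stmt 5: x := 3 + y  -- replace 1 occurrence(s) of x with (3 + y)
  => ( 3 + y ) <= 14
stmt 4: y := y * y  -- replace 1 occurrence(s) of y with (y * y)
  => ( 3 + ( y * y ) ) <= 14
stmt 3: x := y + 7  -- replace 0 occurrence(s) of x with (y + 7)
  => ( 3 + ( y * y ) ) <= 14
stmt 2: x := x - y  -- replace 0 occurrence(s) of x with (x - y)
  => ( 3 + ( y * y ) ) <= 14
stmt 1: x := x * y  -- replace 0 occurrence(s) of x with (x * y)
  => ( 3 + ( y * y ) ) <= 14

Answer: ( 3 + ( y * y ) ) <= 14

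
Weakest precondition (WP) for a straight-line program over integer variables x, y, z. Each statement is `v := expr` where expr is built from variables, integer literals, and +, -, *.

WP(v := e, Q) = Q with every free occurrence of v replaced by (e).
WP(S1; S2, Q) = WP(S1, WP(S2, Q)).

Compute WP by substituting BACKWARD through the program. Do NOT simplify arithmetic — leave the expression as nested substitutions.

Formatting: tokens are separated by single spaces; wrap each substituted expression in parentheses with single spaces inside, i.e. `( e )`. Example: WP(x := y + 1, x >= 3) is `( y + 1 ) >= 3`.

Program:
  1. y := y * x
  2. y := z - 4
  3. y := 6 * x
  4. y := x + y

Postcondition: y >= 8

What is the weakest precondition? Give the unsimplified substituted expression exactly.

Answer: ( x + ( 6 * x ) ) >= 8

Derivation:
post: y >= 8
stmt 4: y := x + y  -- replace 1 occurrence(s) of y with (x + y)
  => ( x + y ) >= 8
stmt 3: y := 6 * x  -- replace 1 occurrence(s) of y with (6 * x)
  => ( x + ( 6 * x ) ) >= 8
stmt 2: y := z - 4  -- replace 0 occurrence(s) of y with (z - 4)
  => ( x + ( 6 * x ) ) >= 8
stmt 1: y := y * x  -- replace 0 occurrence(s) of y with (y * x)
  => ( x + ( 6 * x ) ) >= 8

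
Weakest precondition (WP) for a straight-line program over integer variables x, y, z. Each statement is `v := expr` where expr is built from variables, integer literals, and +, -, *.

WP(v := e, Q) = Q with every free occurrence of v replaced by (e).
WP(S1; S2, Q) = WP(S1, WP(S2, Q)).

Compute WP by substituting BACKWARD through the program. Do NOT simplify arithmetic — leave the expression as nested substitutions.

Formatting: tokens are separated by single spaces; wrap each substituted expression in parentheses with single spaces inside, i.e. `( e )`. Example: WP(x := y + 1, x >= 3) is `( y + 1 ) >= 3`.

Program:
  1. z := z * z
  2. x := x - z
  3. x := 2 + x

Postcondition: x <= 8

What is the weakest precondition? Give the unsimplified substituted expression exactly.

post: x <= 8
stmt 3: x := 2 + x  -- replace 1 occurrence(s) of x with (2 + x)
  => ( 2 + x ) <= 8
stmt 2: x := x - z  -- replace 1 occurrence(s) of x with (x - z)
  => ( 2 + ( x - z ) ) <= 8
stmt 1: z := z * z  -- replace 1 occurrence(s) of z with (z * z)
  => ( 2 + ( x - ( z * z ) ) ) <= 8

Answer: ( 2 + ( x - ( z * z ) ) ) <= 8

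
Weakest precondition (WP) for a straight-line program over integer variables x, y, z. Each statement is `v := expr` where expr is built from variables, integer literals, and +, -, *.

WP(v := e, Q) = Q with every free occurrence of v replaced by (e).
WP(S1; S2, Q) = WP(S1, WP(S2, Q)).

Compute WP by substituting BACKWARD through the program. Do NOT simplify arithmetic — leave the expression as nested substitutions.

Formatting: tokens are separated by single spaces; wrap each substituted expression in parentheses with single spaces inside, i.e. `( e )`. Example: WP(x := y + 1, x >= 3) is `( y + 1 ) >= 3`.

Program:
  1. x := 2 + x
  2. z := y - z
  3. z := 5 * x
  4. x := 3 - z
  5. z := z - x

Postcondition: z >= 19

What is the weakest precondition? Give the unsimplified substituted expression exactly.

post: z >= 19
stmt 5: z := z - x  -- replace 1 occurrence(s) of z with (z - x)
  => ( z - x ) >= 19
stmt 4: x := 3 - z  -- replace 1 occurrence(s) of x with (3 - z)
  => ( z - ( 3 - z ) ) >= 19
stmt 3: z := 5 * x  -- replace 2 occurrence(s) of z with (5 * x)
  => ( ( 5 * x ) - ( 3 - ( 5 * x ) ) ) >= 19
stmt 2: z := y - z  -- replace 0 occurrence(s) of z with (y - z)
  => ( ( 5 * x ) - ( 3 - ( 5 * x ) ) ) >= 19
stmt 1: x := 2 + x  -- replace 2 occurrence(s) of x with (2 + x)
  => ( ( 5 * ( 2 + x ) ) - ( 3 - ( 5 * ( 2 + x ) ) ) ) >= 19

Answer: ( ( 5 * ( 2 + x ) ) - ( 3 - ( 5 * ( 2 + x ) ) ) ) >= 19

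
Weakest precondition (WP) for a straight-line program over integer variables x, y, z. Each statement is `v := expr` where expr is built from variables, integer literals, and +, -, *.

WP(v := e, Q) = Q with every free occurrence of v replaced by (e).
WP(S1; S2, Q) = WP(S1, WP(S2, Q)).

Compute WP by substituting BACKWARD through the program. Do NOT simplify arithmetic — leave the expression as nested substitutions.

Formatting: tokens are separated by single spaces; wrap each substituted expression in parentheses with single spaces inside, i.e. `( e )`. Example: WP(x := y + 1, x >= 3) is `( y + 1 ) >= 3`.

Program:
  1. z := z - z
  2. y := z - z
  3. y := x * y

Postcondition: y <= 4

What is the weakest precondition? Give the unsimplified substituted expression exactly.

post: y <= 4
stmt 3: y := x * y  -- replace 1 occurrence(s) of y with (x * y)
  => ( x * y ) <= 4
stmt 2: y := z - z  -- replace 1 occurrence(s) of y with (z - z)
  => ( x * ( z - z ) ) <= 4
stmt 1: z := z - z  -- replace 2 occurrence(s) of z with (z - z)
  => ( x * ( ( z - z ) - ( z - z ) ) ) <= 4

Answer: ( x * ( ( z - z ) - ( z - z ) ) ) <= 4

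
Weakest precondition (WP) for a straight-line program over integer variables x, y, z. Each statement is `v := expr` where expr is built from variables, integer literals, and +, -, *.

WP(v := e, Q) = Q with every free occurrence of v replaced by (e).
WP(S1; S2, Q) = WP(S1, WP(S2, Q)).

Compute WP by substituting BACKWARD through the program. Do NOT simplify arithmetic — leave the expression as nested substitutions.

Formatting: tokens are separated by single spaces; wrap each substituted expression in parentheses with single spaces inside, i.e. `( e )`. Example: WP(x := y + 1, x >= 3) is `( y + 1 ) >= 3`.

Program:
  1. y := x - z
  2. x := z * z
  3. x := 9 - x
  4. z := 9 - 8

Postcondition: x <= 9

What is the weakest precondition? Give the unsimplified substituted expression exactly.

post: x <= 9
stmt 4: z := 9 - 8  -- replace 0 occurrence(s) of z with (9 - 8)
  => x <= 9
stmt 3: x := 9 - x  -- replace 1 occurrence(s) of x with (9 - x)
  => ( 9 - x ) <= 9
stmt 2: x := z * z  -- replace 1 occurrence(s) of x with (z * z)
  => ( 9 - ( z * z ) ) <= 9
stmt 1: y := x - z  -- replace 0 occurrence(s) of y with (x - z)
  => ( 9 - ( z * z ) ) <= 9

Answer: ( 9 - ( z * z ) ) <= 9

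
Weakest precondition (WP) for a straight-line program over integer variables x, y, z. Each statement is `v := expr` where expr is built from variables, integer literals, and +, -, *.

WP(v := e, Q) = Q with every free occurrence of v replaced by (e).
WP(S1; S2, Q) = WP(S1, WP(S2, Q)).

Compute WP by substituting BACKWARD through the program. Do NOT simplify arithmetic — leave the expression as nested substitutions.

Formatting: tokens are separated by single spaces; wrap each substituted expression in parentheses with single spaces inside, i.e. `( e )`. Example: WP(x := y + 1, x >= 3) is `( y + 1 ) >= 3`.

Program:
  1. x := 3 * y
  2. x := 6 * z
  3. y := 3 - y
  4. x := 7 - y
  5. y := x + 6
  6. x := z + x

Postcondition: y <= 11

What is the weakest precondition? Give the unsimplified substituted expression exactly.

post: y <= 11
stmt 6: x := z + x  -- replace 0 occurrence(s) of x with (z + x)
  => y <= 11
stmt 5: y := x + 6  -- replace 1 occurrence(s) of y with (x + 6)
  => ( x + 6 ) <= 11
stmt 4: x := 7 - y  -- replace 1 occurrence(s) of x with (7 - y)
  => ( ( 7 - y ) + 6 ) <= 11
stmt 3: y := 3 - y  -- replace 1 occurrence(s) of y with (3 - y)
  => ( ( 7 - ( 3 - y ) ) + 6 ) <= 11
stmt 2: x := 6 * z  -- replace 0 occurrence(s) of x with (6 * z)
  => ( ( 7 - ( 3 - y ) ) + 6 ) <= 11
stmt 1: x := 3 * y  -- replace 0 occurrence(s) of x with (3 * y)
  => ( ( 7 - ( 3 - y ) ) + 6 ) <= 11

Answer: ( ( 7 - ( 3 - y ) ) + 6 ) <= 11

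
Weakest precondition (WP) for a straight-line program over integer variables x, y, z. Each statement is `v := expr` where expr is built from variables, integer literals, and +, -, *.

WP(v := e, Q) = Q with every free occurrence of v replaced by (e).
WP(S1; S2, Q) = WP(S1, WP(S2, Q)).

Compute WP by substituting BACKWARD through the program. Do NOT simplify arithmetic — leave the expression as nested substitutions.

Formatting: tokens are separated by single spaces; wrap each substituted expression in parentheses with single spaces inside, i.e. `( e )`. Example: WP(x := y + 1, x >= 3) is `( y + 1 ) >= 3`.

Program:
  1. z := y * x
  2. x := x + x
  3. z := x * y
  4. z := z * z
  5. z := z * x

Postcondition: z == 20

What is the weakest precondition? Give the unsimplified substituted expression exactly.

post: z == 20
stmt 5: z := z * x  -- replace 1 occurrence(s) of z with (z * x)
  => ( z * x ) == 20
stmt 4: z := z * z  -- replace 1 occurrence(s) of z with (z * z)
  => ( ( z * z ) * x ) == 20
stmt 3: z := x * y  -- replace 2 occurrence(s) of z with (x * y)
  => ( ( ( x * y ) * ( x * y ) ) * x ) == 20
stmt 2: x := x + x  -- replace 3 occurrence(s) of x with (x + x)
  => ( ( ( ( x + x ) * y ) * ( ( x + x ) * y ) ) * ( x + x ) ) == 20
stmt 1: z := y * x  -- replace 0 occurrence(s) of z with (y * x)
  => ( ( ( ( x + x ) * y ) * ( ( x + x ) * y ) ) * ( x + x ) ) == 20

Answer: ( ( ( ( x + x ) * y ) * ( ( x + x ) * y ) ) * ( x + x ) ) == 20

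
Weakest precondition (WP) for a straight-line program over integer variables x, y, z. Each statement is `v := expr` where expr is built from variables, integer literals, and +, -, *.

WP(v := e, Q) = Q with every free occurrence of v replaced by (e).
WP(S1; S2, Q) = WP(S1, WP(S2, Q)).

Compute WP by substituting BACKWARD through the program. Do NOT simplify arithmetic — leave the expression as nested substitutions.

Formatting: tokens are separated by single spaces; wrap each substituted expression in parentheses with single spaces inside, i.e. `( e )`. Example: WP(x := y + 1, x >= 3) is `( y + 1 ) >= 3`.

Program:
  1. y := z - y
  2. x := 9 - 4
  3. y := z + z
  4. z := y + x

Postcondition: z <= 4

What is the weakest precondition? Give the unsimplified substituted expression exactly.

post: z <= 4
stmt 4: z := y + x  -- replace 1 occurrence(s) of z with (y + x)
  => ( y + x ) <= 4
stmt 3: y := z + z  -- replace 1 occurrence(s) of y with (z + z)
  => ( ( z + z ) + x ) <= 4
stmt 2: x := 9 - 4  -- replace 1 occurrence(s) of x with (9 - 4)
  => ( ( z + z ) + ( 9 - 4 ) ) <= 4
stmt 1: y := z - y  -- replace 0 occurrence(s) of y with (z - y)
  => ( ( z + z ) + ( 9 - 4 ) ) <= 4

Answer: ( ( z + z ) + ( 9 - 4 ) ) <= 4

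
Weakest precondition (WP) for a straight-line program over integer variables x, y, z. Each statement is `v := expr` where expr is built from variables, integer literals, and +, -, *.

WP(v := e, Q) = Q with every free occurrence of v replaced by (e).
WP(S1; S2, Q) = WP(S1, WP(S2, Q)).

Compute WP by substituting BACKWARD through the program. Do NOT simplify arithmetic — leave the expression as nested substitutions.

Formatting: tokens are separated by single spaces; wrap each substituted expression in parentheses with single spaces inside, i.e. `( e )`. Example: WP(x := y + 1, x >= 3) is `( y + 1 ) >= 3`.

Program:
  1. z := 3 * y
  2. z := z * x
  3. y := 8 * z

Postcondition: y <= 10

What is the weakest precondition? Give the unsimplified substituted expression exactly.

Answer: ( 8 * ( ( 3 * y ) * x ) ) <= 10

Derivation:
post: y <= 10
stmt 3: y := 8 * z  -- replace 1 occurrence(s) of y with (8 * z)
  => ( 8 * z ) <= 10
stmt 2: z := z * x  -- replace 1 occurrence(s) of z with (z * x)
  => ( 8 * ( z * x ) ) <= 10
stmt 1: z := 3 * y  -- replace 1 occurrence(s) of z with (3 * y)
  => ( 8 * ( ( 3 * y ) * x ) ) <= 10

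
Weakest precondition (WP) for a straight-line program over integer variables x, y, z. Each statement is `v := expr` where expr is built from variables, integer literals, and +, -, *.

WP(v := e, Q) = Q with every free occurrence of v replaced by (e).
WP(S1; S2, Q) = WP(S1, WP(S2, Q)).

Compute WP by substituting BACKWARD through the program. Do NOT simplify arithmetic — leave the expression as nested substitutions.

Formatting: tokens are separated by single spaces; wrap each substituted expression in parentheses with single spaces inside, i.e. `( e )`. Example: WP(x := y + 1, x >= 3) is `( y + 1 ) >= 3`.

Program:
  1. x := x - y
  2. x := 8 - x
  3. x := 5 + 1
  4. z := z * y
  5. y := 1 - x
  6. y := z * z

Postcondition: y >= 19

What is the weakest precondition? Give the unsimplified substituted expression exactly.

post: y >= 19
stmt 6: y := z * z  -- replace 1 occurrence(s) of y with (z * z)
  => ( z * z ) >= 19
stmt 5: y := 1 - x  -- replace 0 occurrence(s) of y with (1 - x)
  => ( z * z ) >= 19
stmt 4: z := z * y  -- replace 2 occurrence(s) of z with (z * y)
  => ( ( z * y ) * ( z * y ) ) >= 19
stmt 3: x := 5 + 1  -- replace 0 occurrence(s) of x with (5 + 1)
  => ( ( z * y ) * ( z * y ) ) >= 19
stmt 2: x := 8 - x  -- replace 0 occurrence(s) of x with (8 - x)
  => ( ( z * y ) * ( z * y ) ) >= 19
stmt 1: x := x - y  -- replace 0 occurrence(s) of x with (x - y)
  => ( ( z * y ) * ( z * y ) ) >= 19

Answer: ( ( z * y ) * ( z * y ) ) >= 19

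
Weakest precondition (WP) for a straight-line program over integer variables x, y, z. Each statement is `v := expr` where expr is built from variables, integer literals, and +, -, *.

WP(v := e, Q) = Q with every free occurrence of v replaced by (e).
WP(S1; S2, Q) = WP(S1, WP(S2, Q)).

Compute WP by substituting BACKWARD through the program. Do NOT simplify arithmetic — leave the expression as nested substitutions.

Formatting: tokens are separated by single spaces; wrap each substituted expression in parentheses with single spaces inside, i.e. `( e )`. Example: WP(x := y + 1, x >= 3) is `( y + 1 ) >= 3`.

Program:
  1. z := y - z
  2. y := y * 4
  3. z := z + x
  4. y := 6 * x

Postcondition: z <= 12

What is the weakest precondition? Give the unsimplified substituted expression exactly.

post: z <= 12
stmt 4: y := 6 * x  -- replace 0 occurrence(s) of y with (6 * x)
  => z <= 12
stmt 3: z := z + x  -- replace 1 occurrence(s) of z with (z + x)
  => ( z + x ) <= 12
stmt 2: y := y * 4  -- replace 0 occurrence(s) of y with (y * 4)
  => ( z + x ) <= 12
stmt 1: z := y - z  -- replace 1 occurrence(s) of z with (y - z)
  => ( ( y - z ) + x ) <= 12

Answer: ( ( y - z ) + x ) <= 12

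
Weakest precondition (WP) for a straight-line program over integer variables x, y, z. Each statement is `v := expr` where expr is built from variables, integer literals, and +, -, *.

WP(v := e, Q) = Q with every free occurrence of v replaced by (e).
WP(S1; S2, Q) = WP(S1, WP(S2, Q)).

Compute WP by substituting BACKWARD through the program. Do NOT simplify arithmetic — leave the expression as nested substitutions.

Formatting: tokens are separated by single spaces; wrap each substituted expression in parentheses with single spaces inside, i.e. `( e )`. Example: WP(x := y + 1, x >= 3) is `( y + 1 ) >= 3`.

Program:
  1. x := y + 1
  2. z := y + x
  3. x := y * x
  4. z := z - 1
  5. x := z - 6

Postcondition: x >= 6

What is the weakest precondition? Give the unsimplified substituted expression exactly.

Answer: ( ( ( y + ( y + 1 ) ) - 1 ) - 6 ) >= 6

Derivation:
post: x >= 6
stmt 5: x := z - 6  -- replace 1 occurrence(s) of x with (z - 6)
  => ( z - 6 ) >= 6
stmt 4: z := z - 1  -- replace 1 occurrence(s) of z with (z - 1)
  => ( ( z - 1 ) - 6 ) >= 6
stmt 3: x := y * x  -- replace 0 occurrence(s) of x with (y * x)
  => ( ( z - 1 ) - 6 ) >= 6
stmt 2: z := y + x  -- replace 1 occurrence(s) of z with (y + x)
  => ( ( ( y + x ) - 1 ) - 6 ) >= 6
stmt 1: x := y + 1  -- replace 1 occurrence(s) of x with (y + 1)
  => ( ( ( y + ( y + 1 ) ) - 1 ) - 6 ) >= 6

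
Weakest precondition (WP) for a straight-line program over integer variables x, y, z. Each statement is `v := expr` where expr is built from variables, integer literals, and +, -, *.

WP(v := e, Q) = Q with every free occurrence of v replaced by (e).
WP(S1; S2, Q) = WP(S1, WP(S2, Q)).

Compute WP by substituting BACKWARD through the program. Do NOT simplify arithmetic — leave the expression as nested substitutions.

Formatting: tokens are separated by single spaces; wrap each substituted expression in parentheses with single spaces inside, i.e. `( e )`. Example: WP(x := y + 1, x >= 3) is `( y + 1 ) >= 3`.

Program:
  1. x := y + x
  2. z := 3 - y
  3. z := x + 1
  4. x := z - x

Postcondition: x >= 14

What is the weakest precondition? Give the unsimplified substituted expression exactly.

Answer: ( ( ( y + x ) + 1 ) - ( y + x ) ) >= 14

Derivation:
post: x >= 14
stmt 4: x := z - x  -- replace 1 occurrence(s) of x with (z - x)
  => ( z - x ) >= 14
stmt 3: z := x + 1  -- replace 1 occurrence(s) of z with (x + 1)
  => ( ( x + 1 ) - x ) >= 14
stmt 2: z := 3 - y  -- replace 0 occurrence(s) of z with (3 - y)
  => ( ( x + 1 ) - x ) >= 14
stmt 1: x := y + x  -- replace 2 occurrence(s) of x with (y + x)
  => ( ( ( y + x ) + 1 ) - ( y + x ) ) >= 14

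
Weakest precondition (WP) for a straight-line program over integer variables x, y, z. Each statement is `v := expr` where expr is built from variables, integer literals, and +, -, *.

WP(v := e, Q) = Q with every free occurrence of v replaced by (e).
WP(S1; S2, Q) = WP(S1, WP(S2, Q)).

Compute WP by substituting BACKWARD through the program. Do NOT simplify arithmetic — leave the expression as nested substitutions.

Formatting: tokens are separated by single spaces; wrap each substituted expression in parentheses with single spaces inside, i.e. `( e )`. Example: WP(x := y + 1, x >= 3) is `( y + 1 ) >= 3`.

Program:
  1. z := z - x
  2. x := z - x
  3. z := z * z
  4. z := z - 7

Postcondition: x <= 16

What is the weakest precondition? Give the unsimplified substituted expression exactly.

post: x <= 16
stmt 4: z := z - 7  -- replace 0 occurrence(s) of z with (z - 7)
  => x <= 16
stmt 3: z := z * z  -- replace 0 occurrence(s) of z with (z * z)
  => x <= 16
stmt 2: x := z - x  -- replace 1 occurrence(s) of x with (z - x)
  => ( z - x ) <= 16
stmt 1: z := z - x  -- replace 1 occurrence(s) of z with (z - x)
  => ( ( z - x ) - x ) <= 16

Answer: ( ( z - x ) - x ) <= 16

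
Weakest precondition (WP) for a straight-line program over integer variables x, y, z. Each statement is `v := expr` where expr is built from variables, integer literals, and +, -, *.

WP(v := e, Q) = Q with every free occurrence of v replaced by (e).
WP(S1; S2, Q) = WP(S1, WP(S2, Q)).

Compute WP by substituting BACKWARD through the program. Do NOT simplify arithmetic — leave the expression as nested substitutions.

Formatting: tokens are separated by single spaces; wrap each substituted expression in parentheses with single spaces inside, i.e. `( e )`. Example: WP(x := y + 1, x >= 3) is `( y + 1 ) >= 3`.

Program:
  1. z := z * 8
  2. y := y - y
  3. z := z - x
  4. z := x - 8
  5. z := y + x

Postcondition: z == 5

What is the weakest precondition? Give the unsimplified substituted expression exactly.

post: z == 5
stmt 5: z := y + x  -- replace 1 occurrence(s) of z with (y + x)
  => ( y + x ) == 5
stmt 4: z := x - 8  -- replace 0 occurrence(s) of z with (x - 8)
  => ( y + x ) == 5
stmt 3: z := z - x  -- replace 0 occurrence(s) of z with (z - x)
  => ( y + x ) == 5
stmt 2: y := y - y  -- replace 1 occurrence(s) of y with (y - y)
  => ( ( y - y ) + x ) == 5
stmt 1: z := z * 8  -- replace 0 occurrence(s) of z with (z * 8)
  => ( ( y - y ) + x ) == 5

Answer: ( ( y - y ) + x ) == 5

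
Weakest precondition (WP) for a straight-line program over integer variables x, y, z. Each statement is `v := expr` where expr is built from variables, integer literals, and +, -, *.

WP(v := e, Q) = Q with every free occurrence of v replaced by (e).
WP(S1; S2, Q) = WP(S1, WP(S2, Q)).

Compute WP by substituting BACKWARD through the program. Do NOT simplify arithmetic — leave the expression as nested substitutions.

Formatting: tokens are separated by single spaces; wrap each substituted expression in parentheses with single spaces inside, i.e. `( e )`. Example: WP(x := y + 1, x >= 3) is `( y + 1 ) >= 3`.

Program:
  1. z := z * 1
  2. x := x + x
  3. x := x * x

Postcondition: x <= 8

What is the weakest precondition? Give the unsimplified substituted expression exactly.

Answer: ( ( x + x ) * ( x + x ) ) <= 8

Derivation:
post: x <= 8
stmt 3: x := x * x  -- replace 1 occurrence(s) of x with (x * x)
  => ( x * x ) <= 8
stmt 2: x := x + x  -- replace 2 occurrence(s) of x with (x + x)
  => ( ( x + x ) * ( x + x ) ) <= 8
stmt 1: z := z * 1  -- replace 0 occurrence(s) of z with (z * 1)
  => ( ( x + x ) * ( x + x ) ) <= 8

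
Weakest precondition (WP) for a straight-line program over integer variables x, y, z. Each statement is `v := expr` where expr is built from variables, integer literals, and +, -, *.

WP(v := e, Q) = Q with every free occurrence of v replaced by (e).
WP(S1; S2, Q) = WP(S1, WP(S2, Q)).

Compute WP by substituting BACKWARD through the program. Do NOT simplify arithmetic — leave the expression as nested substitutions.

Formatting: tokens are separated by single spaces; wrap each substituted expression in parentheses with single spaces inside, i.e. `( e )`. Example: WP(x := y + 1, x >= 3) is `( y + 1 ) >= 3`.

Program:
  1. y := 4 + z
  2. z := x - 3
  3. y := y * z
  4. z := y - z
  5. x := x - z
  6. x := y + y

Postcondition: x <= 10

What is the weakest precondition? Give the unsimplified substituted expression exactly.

post: x <= 10
stmt 6: x := y + y  -- replace 1 occurrence(s) of x with (y + y)
  => ( y + y ) <= 10
stmt 5: x := x - z  -- replace 0 occurrence(s) of x with (x - z)
  => ( y + y ) <= 10
stmt 4: z := y - z  -- replace 0 occurrence(s) of z with (y - z)
  => ( y + y ) <= 10
stmt 3: y := y * z  -- replace 2 occurrence(s) of y with (y * z)
  => ( ( y * z ) + ( y * z ) ) <= 10
stmt 2: z := x - 3  -- replace 2 occurrence(s) of z with (x - 3)
  => ( ( y * ( x - 3 ) ) + ( y * ( x - 3 ) ) ) <= 10
stmt 1: y := 4 + z  -- replace 2 occurrence(s) of y with (4 + z)
  => ( ( ( 4 + z ) * ( x - 3 ) ) + ( ( 4 + z ) * ( x - 3 ) ) ) <= 10

Answer: ( ( ( 4 + z ) * ( x - 3 ) ) + ( ( 4 + z ) * ( x - 3 ) ) ) <= 10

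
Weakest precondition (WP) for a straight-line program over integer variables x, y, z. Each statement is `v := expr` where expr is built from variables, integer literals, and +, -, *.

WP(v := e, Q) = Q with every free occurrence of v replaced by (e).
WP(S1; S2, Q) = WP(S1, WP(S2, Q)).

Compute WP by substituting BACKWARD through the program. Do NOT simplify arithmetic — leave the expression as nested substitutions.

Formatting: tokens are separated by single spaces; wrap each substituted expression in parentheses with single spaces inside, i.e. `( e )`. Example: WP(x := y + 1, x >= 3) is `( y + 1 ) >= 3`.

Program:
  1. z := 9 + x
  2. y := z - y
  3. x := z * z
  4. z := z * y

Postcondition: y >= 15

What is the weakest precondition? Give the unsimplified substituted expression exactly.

Answer: ( ( 9 + x ) - y ) >= 15

Derivation:
post: y >= 15
stmt 4: z := z * y  -- replace 0 occurrence(s) of z with (z * y)
  => y >= 15
stmt 3: x := z * z  -- replace 0 occurrence(s) of x with (z * z)
  => y >= 15
stmt 2: y := z - y  -- replace 1 occurrence(s) of y with (z - y)
  => ( z - y ) >= 15
stmt 1: z := 9 + x  -- replace 1 occurrence(s) of z with (9 + x)
  => ( ( 9 + x ) - y ) >= 15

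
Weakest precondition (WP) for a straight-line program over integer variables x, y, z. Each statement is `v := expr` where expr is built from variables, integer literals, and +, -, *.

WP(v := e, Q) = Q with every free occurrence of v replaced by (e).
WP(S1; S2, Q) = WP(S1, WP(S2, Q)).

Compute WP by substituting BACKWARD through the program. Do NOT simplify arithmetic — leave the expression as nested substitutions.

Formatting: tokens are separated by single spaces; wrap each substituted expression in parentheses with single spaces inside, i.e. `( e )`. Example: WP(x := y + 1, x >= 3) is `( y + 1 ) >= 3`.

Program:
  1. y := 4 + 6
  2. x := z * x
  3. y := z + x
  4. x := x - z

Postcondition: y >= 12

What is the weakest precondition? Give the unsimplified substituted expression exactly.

Answer: ( z + ( z * x ) ) >= 12

Derivation:
post: y >= 12
stmt 4: x := x - z  -- replace 0 occurrence(s) of x with (x - z)
  => y >= 12
stmt 3: y := z + x  -- replace 1 occurrence(s) of y with (z + x)
  => ( z + x ) >= 12
stmt 2: x := z * x  -- replace 1 occurrence(s) of x with (z * x)
  => ( z + ( z * x ) ) >= 12
stmt 1: y := 4 + 6  -- replace 0 occurrence(s) of y with (4 + 6)
  => ( z + ( z * x ) ) >= 12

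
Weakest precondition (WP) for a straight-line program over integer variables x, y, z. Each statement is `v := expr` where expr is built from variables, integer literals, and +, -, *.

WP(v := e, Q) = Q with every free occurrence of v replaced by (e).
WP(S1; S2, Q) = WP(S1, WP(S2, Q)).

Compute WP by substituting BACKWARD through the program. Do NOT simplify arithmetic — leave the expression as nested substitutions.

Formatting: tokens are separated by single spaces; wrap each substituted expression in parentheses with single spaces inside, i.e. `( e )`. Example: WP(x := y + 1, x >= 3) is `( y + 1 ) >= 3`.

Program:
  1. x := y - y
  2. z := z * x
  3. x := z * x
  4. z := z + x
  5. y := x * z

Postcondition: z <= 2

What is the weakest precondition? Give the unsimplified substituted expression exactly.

Answer: ( ( z * ( y - y ) ) + ( ( z * ( y - y ) ) * ( y - y ) ) ) <= 2

Derivation:
post: z <= 2
stmt 5: y := x * z  -- replace 0 occurrence(s) of y with (x * z)
  => z <= 2
stmt 4: z := z + x  -- replace 1 occurrence(s) of z with (z + x)
  => ( z + x ) <= 2
stmt 3: x := z * x  -- replace 1 occurrence(s) of x with (z * x)
  => ( z + ( z * x ) ) <= 2
stmt 2: z := z * x  -- replace 2 occurrence(s) of z with (z * x)
  => ( ( z * x ) + ( ( z * x ) * x ) ) <= 2
stmt 1: x := y - y  -- replace 3 occurrence(s) of x with (y - y)
  => ( ( z * ( y - y ) ) + ( ( z * ( y - y ) ) * ( y - y ) ) ) <= 2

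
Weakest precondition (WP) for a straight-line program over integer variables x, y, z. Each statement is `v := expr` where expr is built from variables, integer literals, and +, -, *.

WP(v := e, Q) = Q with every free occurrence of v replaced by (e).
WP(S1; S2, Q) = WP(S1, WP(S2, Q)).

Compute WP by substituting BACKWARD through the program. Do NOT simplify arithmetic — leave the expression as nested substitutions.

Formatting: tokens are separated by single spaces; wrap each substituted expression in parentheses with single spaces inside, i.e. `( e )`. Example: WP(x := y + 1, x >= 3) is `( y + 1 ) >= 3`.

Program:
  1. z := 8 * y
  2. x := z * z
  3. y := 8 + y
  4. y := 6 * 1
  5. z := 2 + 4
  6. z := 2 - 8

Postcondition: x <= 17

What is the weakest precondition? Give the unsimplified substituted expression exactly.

post: x <= 17
stmt 6: z := 2 - 8  -- replace 0 occurrence(s) of z with (2 - 8)
  => x <= 17
stmt 5: z := 2 + 4  -- replace 0 occurrence(s) of z with (2 + 4)
  => x <= 17
stmt 4: y := 6 * 1  -- replace 0 occurrence(s) of y with (6 * 1)
  => x <= 17
stmt 3: y := 8 + y  -- replace 0 occurrence(s) of y with (8 + y)
  => x <= 17
stmt 2: x := z * z  -- replace 1 occurrence(s) of x with (z * z)
  => ( z * z ) <= 17
stmt 1: z := 8 * y  -- replace 2 occurrence(s) of z with (8 * y)
  => ( ( 8 * y ) * ( 8 * y ) ) <= 17

Answer: ( ( 8 * y ) * ( 8 * y ) ) <= 17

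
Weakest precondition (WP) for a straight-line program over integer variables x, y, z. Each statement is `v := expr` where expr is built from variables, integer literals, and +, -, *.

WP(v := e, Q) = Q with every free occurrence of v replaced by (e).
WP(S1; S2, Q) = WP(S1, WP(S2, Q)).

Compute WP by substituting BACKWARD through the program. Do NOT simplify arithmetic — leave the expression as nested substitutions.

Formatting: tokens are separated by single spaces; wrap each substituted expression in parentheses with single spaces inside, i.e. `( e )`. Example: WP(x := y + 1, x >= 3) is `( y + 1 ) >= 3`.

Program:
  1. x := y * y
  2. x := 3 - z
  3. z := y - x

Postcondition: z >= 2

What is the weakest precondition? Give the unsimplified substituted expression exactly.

Answer: ( y - ( 3 - z ) ) >= 2

Derivation:
post: z >= 2
stmt 3: z := y - x  -- replace 1 occurrence(s) of z with (y - x)
  => ( y - x ) >= 2
stmt 2: x := 3 - z  -- replace 1 occurrence(s) of x with (3 - z)
  => ( y - ( 3 - z ) ) >= 2
stmt 1: x := y * y  -- replace 0 occurrence(s) of x with (y * y)
  => ( y - ( 3 - z ) ) >= 2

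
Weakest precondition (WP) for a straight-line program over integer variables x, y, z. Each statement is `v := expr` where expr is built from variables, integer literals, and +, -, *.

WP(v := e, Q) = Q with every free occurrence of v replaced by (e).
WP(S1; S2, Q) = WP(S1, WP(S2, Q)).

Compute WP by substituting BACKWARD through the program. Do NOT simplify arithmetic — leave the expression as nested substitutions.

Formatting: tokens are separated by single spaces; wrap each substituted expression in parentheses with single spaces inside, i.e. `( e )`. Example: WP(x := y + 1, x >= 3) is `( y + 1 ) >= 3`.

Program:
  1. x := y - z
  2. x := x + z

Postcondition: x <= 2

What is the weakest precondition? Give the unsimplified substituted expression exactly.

post: x <= 2
stmt 2: x := x + z  -- replace 1 occurrence(s) of x with (x + z)
  => ( x + z ) <= 2
stmt 1: x := y - z  -- replace 1 occurrence(s) of x with (y - z)
  => ( ( y - z ) + z ) <= 2

Answer: ( ( y - z ) + z ) <= 2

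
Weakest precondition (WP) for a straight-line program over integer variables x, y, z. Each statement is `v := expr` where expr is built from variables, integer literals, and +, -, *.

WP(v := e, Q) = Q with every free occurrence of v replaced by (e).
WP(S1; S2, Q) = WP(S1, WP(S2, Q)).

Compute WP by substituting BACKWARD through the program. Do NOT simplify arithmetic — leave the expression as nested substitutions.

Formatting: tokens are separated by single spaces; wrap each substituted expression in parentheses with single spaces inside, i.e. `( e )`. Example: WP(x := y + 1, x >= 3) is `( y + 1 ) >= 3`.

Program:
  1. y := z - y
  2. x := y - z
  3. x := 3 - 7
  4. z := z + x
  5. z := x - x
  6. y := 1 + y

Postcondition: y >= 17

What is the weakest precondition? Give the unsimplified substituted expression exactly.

post: y >= 17
stmt 6: y := 1 + y  -- replace 1 occurrence(s) of y with (1 + y)
  => ( 1 + y ) >= 17
stmt 5: z := x - x  -- replace 0 occurrence(s) of z with (x - x)
  => ( 1 + y ) >= 17
stmt 4: z := z + x  -- replace 0 occurrence(s) of z with (z + x)
  => ( 1 + y ) >= 17
stmt 3: x := 3 - 7  -- replace 0 occurrence(s) of x with (3 - 7)
  => ( 1 + y ) >= 17
stmt 2: x := y - z  -- replace 0 occurrence(s) of x with (y - z)
  => ( 1 + y ) >= 17
stmt 1: y := z - y  -- replace 1 occurrence(s) of y with (z - y)
  => ( 1 + ( z - y ) ) >= 17

Answer: ( 1 + ( z - y ) ) >= 17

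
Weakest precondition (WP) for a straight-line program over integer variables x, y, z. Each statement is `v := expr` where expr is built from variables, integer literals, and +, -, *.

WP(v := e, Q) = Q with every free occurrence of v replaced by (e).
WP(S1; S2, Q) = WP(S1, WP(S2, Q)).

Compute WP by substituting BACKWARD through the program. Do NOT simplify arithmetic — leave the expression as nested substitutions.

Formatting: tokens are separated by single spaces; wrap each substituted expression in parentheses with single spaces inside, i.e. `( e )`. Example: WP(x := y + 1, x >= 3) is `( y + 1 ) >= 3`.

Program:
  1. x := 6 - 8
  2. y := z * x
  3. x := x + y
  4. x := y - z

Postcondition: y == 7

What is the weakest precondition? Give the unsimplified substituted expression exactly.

post: y == 7
stmt 4: x := y - z  -- replace 0 occurrence(s) of x with (y - z)
  => y == 7
stmt 3: x := x + y  -- replace 0 occurrence(s) of x with (x + y)
  => y == 7
stmt 2: y := z * x  -- replace 1 occurrence(s) of y with (z * x)
  => ( z * x ) == 7
stmt 1: x := 6 - 8  -- replace 1 occurrence(s) of x with (6 - 8)
  => ( z * ( 6 - 8 ) ) == 7

Answer: ( z * ( 6 - 8 ) ) == 7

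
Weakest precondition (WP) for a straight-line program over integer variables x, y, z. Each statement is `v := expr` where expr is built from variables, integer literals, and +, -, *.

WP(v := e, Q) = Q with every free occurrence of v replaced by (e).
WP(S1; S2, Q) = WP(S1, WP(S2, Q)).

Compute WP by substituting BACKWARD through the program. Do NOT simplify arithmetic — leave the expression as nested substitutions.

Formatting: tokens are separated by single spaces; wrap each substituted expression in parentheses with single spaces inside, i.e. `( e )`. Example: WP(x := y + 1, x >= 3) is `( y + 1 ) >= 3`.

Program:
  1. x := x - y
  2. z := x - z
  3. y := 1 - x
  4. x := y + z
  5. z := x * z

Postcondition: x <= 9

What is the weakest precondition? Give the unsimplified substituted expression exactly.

post: x <= 9
stmt 5: z := x * z  -- replace 0 occurrence(s) of z with (x * z)
  => x <= 9
stmt 4: x := y + z  -- replace 1 occurrence(s) of x with (y + z)
  => ( y + z ) <= 9
stmt 3: y := 1 - x  -- replace 1 occurrence(s) of y with (1 - x)
  => ( ( 1 - x ) + z ) <= 9
stmt 2: z := x - z  -- replace 1 occurrence(s) of z with (x - z)
  => ( ( 1 - x ) + ( x - z ) ) <= 9
stmt 1: x := x - y  -- replace 2 occurrence(s) of x with (x - y)
  => ( ( 1 - ( x - y ) ) + ( ( x - y ) - z ) ) <= 9

Answer: ( ( 1 - ( x - y ) ) + ( ( x - y ) - z ) ) <= 9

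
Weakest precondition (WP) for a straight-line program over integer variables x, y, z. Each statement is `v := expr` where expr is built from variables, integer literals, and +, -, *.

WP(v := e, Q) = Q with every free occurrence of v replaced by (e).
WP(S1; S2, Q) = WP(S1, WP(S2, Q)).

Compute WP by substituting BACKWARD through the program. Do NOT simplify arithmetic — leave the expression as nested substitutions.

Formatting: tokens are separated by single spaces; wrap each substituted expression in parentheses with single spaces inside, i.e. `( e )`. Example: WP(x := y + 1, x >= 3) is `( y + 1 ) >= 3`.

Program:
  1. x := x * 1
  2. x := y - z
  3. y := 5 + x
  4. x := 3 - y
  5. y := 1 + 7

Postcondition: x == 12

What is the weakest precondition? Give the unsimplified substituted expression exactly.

post: x == 12
stmt 5: y := 1 + 7  -- replace 0 occurrence(s) of y with (1 + 7)
  => x == 12
stmt 4: x := 3 - y  -- replace 1 occurrence(s) of x with (3 - y)
  => ( 3 - y ) == 12
stmt 3: y := 5 + x  -- replace 1 occurrence(s) of y with (5 + x)
  => ( 3 - ( 5 + x ) ) == 12
stmt 2: x := y - z  -- replace 1 occurrence(s) of x with (y - z)
  => ( 3 - ( 5 + ( y - z ) ) ) == 12
stmt 1: x := x * 1  -- replace 0 occurrence(s) of x with (x * 1)
  => ( 3 - ( 5 + ( y - z ) ) ) == 12

Answer: ( 3 - ( 5 + ( y - z ) ) ) == 12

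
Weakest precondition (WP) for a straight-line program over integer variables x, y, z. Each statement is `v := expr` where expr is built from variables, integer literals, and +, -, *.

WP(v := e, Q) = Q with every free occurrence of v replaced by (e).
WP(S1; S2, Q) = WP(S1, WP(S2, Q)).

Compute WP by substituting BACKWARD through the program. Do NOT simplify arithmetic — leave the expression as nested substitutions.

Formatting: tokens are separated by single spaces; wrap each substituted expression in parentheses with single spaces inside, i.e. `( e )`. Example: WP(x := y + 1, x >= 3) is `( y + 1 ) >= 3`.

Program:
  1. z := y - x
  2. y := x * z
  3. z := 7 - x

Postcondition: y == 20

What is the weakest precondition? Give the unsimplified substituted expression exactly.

Answer: ( x * ( y - x ) ) == 20

Derivation:
post: y == 20
stmt 3: z := 7 - x  -- replace 0 occurrence(s) of z with (7 - x)
  => y == 20
stmt 2: y := x * z  -- replace 1 occurrence(s) of y with (x * z)
  => ( x * z ) == 20
stmt 1: z := y - x  -- replace 1 occurrence(s) of z with (y - x)
  => ( x * ( y - x ) ) == 20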